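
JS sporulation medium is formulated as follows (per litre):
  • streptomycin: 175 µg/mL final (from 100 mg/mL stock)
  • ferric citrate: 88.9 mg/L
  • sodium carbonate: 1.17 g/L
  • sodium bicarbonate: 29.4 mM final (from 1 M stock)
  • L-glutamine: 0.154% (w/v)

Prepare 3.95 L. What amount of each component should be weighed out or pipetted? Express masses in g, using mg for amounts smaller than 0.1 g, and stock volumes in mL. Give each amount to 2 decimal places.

streptomycin 6.91 mL; ferric citrate 0.35 g; sodium carbonate 4.62 g; sodium bicarbonate 116.13 mL; L-glutamine 6.08 g

Scale factor relative to 1 L: 3.95.
streptomycin: C1V1 = C2V2 → 175 µg/mL × 3950 mL ÷ 100000 µg/mL = 6.91 mL
ferric citrate: 88.9 mg/L × 3.95 L = 351.155 mg = 0.35 g
sodium carbonate: 1.17 g/L × 3.95 L = 4.62 g
sodium bicarbonate: V = C2·V2/C1 = 29.4 mM × 3950 mL ÷ 1000 mM = 116.13 mL
L-glutamine: 0.154 g per 100 mL × 3950 mL ÷ 100 = 6.08 g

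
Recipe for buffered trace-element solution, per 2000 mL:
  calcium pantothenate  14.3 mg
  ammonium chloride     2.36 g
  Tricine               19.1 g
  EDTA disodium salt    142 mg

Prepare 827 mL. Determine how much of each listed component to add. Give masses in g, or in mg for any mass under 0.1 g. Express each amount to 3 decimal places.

Ratio of target to recipe volume: 827 / 2000 = 0.4135.
calcium pantothenate: 14.3 mg × (827 mL / 2000 mL) = 5.913 mg
ammonium chloride: 2.36 g × (827 mL / 2000 mL) = 0.976 g
Tricine: 19.1 g × (827 mL / 2000 mL) = 7.898 g
EDTA disodium salt: 142 mg × (827 mL / 2000 mL) = 58.717 mg

calcium pantothenate 5.913 mg; ammonium chloride 0.976 g; Tricine 7.898 g; EDTA disodium salt 58.717 mg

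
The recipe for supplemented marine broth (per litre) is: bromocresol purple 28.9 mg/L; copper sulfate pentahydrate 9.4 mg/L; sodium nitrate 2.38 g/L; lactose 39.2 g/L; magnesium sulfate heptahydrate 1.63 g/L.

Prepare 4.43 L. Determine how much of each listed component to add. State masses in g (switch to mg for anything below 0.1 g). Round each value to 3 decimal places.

bromocresol purple 0.128 g; copper sulfate pentahydrate 41.642 mg; sodium nitrate 10.543 g; lactose 173.656 g; magnesium sulfate heptahydrate 7.221 g

Working volume: 4.43 L.
bromocresol purple: 28.9 mg/L × 4.43 L = 128.027 mg = 0.128 g
copper sulfate pentahydrate: 9.4 mg/L × 4.43 L = 41.642 mg
sodium nitrate: 2.38 g/L × 4.43 L = 10.543 g
lactose: 39.2 g/L × 4.43 L = 173.656 g
magnesium sulfate heptahydrate: 1.63 g/L × 4.43 L = 7.221 g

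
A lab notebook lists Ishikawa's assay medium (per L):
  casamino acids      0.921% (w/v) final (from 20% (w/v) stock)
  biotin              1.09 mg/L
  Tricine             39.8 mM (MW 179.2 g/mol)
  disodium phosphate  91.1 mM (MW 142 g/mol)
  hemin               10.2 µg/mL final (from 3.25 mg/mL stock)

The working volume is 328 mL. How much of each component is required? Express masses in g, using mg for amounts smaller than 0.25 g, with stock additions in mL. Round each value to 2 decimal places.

casamino acids 15.10 mL; biotin 0.36 mg; Tricine 2.34 g; disodium phosphate 4.24 g; hemin 1.03 mL

Scale factor relative to 1 L: 0.328.
casamino acids: V = C2·V2/C1 = 0.921% ÷ 20% × 328 mL = 15.10 mL
biotin: 1.09 mg/L × 0.328 L = 0.36 mg
Tricine: 39.8 mmol/L × 179.2 g/mol × 0.328 L ÷ 1000 = 2.34 g
disodium phosphate: 91.1 mmol/L × 142 g/mol × 0.328 L ÷ 1000 = 4.24 g
hemin: dilute stock: 10.2 µg/mL × 328 mL ÷ 3250 µg/mL = 1.03 mL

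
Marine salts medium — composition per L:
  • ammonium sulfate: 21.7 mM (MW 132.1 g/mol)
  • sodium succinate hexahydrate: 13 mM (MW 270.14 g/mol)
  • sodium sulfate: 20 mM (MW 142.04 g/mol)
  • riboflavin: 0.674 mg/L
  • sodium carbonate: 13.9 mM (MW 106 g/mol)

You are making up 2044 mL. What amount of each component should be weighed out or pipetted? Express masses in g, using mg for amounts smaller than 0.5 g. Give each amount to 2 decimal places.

Scale factor relative to 1 L: 2.044.
ammonium sulfate: 21.7 mmol/L × 132.1 g/mol × 2.044 L ÷ 1000 = 5.86 g
sodium succinate hexahydrate: 13 mmol/L × 270.14 g/mol × 2.044 L ÷ 1000 = 7.18 g
sodium sulfate: 20 mmol/L × 142.04 g/mol × 2.044 L ÷ 1000 = 5.81 g
riboflavin: 0.674 mg/L × 2.044 L = 1.38 mg
sodium carbonate: 13.9 mmol/L × 106 g/mol × 2.044 L ÷ 1000 = 3.01 g

ammonium sulfate 5.86 g; sodium succinate hexahydrate 7.18 g; sodium sulfate 5.81 g; riboflavin 1.38 mg; sodium carbonate 3.01 g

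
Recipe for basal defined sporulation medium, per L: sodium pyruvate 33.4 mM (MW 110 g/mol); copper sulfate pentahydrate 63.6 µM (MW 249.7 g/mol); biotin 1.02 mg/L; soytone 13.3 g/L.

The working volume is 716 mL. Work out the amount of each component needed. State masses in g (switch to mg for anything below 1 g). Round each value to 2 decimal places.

sodium pyruvate 2.63 g; copper sulfate pentahydrate 11.37 mg; biotin 0.73 mg; soytone 9.52 g

Working volume: 716 mL = 0.716 L.
sodium pyruvate: 33.4 mmol/L × 110 g/mol × 0.716 L ÷ 1000 = 2.63 g
copper sulfate pentahydrate: 63.6 µmol/L × 249.7 g/mol × 0.716 L ÷ 1000 = 11.37 mg
biotin: 1.02 mg/L × 0.716 L = 0.73 mg
soytone: 13.3 g/L × 0.716 L = 9.52 g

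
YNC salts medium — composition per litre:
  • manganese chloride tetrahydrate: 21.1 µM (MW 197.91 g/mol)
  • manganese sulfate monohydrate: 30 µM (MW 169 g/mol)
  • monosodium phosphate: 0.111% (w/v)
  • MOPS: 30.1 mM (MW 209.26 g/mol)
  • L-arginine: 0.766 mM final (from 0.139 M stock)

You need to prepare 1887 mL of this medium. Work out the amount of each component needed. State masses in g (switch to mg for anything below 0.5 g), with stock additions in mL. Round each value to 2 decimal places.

manganese chloride tetrahydrate 7.88 mg; manganese sulfate monohydrate 9.57 mg; monosodium phosphate 2.09 g; MOPS 11.89 g; L-arginine 10.40 mL

Working volume: 1887 mL = 1.887 L.
manganese chloride tetrahydrate: 21.1 µmol/L × 197.91 g/mol × 1.887 L ÷ 1000 = 7.88 mg
manganese sulfate monohydrate: 30 µmol/L × 169 g/mol × 1.887 L ÷ 1000 = 9.57 mg
monosodium phosphate: 0.111 g per 100 mL × 1887 mL ÷ 100 = 2.09 g
MOPS: 30.1 mmol/L × 209.26 g/mol × 1.887 L ÷ 1000 = 11.89 g
L-arginine: V = C2·V2/C1 = 0.766 mM × 1887 mL ÷ 139 mM = 10.40 mL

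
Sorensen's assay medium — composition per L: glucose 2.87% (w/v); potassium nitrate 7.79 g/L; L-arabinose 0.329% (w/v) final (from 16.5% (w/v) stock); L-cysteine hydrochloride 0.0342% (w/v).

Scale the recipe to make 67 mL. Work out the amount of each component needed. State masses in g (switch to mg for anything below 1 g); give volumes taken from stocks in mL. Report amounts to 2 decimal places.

glucose 1.92 g; potassium nitrate 521.93 mg; L-arabinose 1.34 mL; L-cysteine hydrochloride 22.91 mg

Scale factor relative to 1 L: 0.067.
glucose: 2.87% w/v = 28.7 g/L → 28.7 × 0.067 L = 1.92 g
potassium nitrate: 7.79 g/L × 0.067 L = 0.52193 g = 521.93 mg
L-arabinose: V = C2·V2/C1 = 0.329% ÷ 16.5% × 67 mL = 1.34 mL
L-cysteine hydrochloride: 0.0342% w/v = 0.342 g/L → 0.342 × 0.067 L = 0.022914 g = 22.91 mg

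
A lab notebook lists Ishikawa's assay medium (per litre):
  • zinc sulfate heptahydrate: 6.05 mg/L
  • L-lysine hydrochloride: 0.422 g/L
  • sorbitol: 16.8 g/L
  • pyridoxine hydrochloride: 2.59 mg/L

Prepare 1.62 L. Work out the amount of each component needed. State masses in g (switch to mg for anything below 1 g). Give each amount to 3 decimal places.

Working volume: 1.62 L.
zinc sulfate heptahydrate: 6.05 mg/L × 1.62 L = 9.801 mg
L-lysine hydrochloride: 0.422 g/L × 1.62 L = 0.68364 g = 683.640 mg
sorbitol: 16.8 g/L × 1.62 L = 27.216 g
pyridoxine hydrochloride: 2.59 mg/L × 1.62 L = 4.196 mg

zinc sulfate heptahydrate 9.801 mg; L-lysine hydrochloride 683.640 mg; sorbitol 27.216 g; pyridoxine hydrochloride 4.196 mg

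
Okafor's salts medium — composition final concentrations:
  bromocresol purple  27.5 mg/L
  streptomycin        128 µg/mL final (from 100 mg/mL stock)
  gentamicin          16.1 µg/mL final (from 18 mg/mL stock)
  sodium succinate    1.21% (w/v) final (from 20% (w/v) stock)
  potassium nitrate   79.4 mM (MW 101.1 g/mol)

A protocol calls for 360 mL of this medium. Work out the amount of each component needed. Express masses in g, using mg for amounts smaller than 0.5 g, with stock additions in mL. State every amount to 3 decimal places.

bromocresol purple 9.900 mg; streptomycin 0.461 mL; gentamicin 0.322 mL; sodium succinate 21.780 mL; potassium nitrate 2.890 g

Scale factor relative to 1 L: 0.36.
bromocresol purple: 27.5 mg/L × 0.36 L = 9.900 mg
streptomycin: dilute stock: 128 µg/mL × 360 mL ÷ 100000 µg/mL = 0.461 mL
gentamicin: C1V1 = C2V2 → 16.1 µg/mL × 360 mL ÷ 18000 µg/mL = 0.322 mL
sodium succinate: C1V1 = C2V2 → 1.21% ÷ 20% × 360 mL = 21.780 mL
potassium nitrate: 79.4 mmol/L × 101.1 g/mol × 0.36 L ÷ 1000 = 2.890 g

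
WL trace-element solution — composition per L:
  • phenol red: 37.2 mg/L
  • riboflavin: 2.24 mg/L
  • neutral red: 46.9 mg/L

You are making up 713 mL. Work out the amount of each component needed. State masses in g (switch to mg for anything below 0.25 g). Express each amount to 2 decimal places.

Target volume = 713 mL = 0.713 L.
phenol red: 37.2 mg/L × 0.713 L = 26.52 mg
riboflavin: 2.24 mg/L × 0.713 L = 1.60 mg
neutral red: 46.9 mg/L × 0.713 L = 33.44 mg

phenol red 26.52 mg; riboflavin 1.60 mg; neutral red 33.44 mg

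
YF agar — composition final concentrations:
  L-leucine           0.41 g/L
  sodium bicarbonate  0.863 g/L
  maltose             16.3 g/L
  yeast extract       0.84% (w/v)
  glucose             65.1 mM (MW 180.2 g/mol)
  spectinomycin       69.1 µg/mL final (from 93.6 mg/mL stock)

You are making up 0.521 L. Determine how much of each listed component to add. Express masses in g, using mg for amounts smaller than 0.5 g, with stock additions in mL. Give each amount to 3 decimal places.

Scale factor relative to 1 L: 0.521.
L-leucine: 0.41 g/L × 0.521 L = 0.21361 g = 213.610 mg
sodium bicarbonate: 0.863 g/L × 0.521 L = 0.449623 g = 449.623 mg
maltose: 16.3 g/L × 0.521 L = 8.492 g
yeast extract: 0.84% w/v = 8.4 g/L → 8.4 × 0.521 L = 4.376 g
glucose: 65.1 mmol/L × 180.2 g/mol × 0.521 L ÷ 1000 = 6.112 g
spectinomycin: V = C2·V2/C1 = 69.1 µg/mL × 521 mL ÷ 93600 µg/mL = 0.385 mL

L-leucine 213.610 mg; sodium bicarbonate 449.623 mg; maltose 8.492 g; yeast extract 4.376 g; glucose 6.112 g; spectinomycin 0.385 mL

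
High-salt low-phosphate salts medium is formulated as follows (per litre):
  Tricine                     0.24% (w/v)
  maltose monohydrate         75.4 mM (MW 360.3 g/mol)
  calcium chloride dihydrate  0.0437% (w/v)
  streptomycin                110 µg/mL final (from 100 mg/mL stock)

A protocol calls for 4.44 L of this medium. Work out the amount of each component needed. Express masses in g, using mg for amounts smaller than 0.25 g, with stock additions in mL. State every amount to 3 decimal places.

Working volume: 4.44 L.
Tricine: 0.24 g per 100 mL × 4440 mL ÷ 100 = 10.656 g
maltose monohydrate: 75.4 mmol/L × 360.3 g/mol × 4.44 L ÷ 1000 = 120.620 g
calcium chloride dihydrate: 0.0437 g per 100 mL × 4440 mL ÷ 100 = 1.940 g
streptomycin: dilute stock: 110 µg/mL × 4440 mL ÷ 100000 µg/mL = 4.884 mL

Tricine 10.656 g; maltose monohydrate 120.620 g; calcium chloride dihydrate 1.940 g; streptomycin 4.884 mL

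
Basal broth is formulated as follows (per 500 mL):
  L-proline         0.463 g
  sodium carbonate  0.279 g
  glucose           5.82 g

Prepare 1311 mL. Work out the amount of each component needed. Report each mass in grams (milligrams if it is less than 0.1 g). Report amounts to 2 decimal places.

L-proline 1.21 g; sodium carbonate 0.73 g; glucose 15.26 g

Ratio of target to recipe volume: 1311 / 500 = 2.622.
L-proline: 0.463 g × (1311 mL / 500 mL) = 1.21 g
sodium carbonate: 0.279 g × (1311 mL / 500 mL) = 0.73 g
glucose: 5.82 g × (1311 mL / 500 mL) = 15.26 g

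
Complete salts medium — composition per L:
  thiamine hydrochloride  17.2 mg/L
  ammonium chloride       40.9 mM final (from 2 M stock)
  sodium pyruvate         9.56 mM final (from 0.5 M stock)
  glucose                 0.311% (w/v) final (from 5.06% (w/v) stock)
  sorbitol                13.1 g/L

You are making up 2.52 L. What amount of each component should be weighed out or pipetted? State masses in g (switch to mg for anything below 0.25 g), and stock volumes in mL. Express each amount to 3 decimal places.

thiamine hydrochloride 43.344 mg; ammonium chloride 51.534 mL; sodium pyruvate 48.182 mL; glucose 154.885 mL; sorbitol 33.012 g

Scale factor relative to 1 L: 2.52.
thiamine hydrochloride: 17.2 mg/L × 2.52 L = 43.344 mg
ammonium chloride: V = C2·V2/C1 = 40.9 mM × 2520 mL ÷ 2000 mM = 51.534 mL
sodium pyruvate: C1V1 = C2V2 → 9.56 mM × 2520 mL ÷ 500 mM = 48.182 mL
glucose: V = C2·V2/C1 = 0.311% ÷ 5.06% × 2520 mL = 154.885 mL
sorbitol: 13.1 g/L × 2.52 L = 33.012 g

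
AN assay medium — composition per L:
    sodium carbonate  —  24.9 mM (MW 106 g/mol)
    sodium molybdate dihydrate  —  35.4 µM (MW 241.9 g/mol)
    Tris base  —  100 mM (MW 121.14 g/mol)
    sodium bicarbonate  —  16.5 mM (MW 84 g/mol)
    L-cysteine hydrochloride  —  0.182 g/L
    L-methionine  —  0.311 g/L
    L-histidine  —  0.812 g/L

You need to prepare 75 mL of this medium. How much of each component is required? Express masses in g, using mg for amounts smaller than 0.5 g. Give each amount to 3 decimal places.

sodium carbonate 197.955 mg; sodium molybdate dihydrate 0.642 mg; Tris base 0.909 g; sodium bicarbonate 103.950 mg; L-cysteine hydrochloride 13.650 mg; L-methionine 23.325 mg; L-histidine 60.900 mg

Scale factor relative to 1 L: 0.075.
sodium carbonate: 24.9 mmol/L × 106 mg/mmol × 0.075 L = 197.955 mg
sodium molybdate dihydrate: 35.4 µmol/L × 241.9 g/mol × 0.075 L ÷ 1000 = 0.642 mg
Tris base: 100 mmol/L × 121.14 g/mol × 0.075 L ÷ 1000 = 0.909 g
sodium bicarbonate: 16.5 mmol/L × 84 mg/mmol × 0.075 L = 103.950 mg
L-cysteine hydrochloride: 0.182 g/L × 0.075 L = 0.01365 g = 13.650 mg
L-methionine: 0.311 g/L × 0.075 L = 0.023325 g = 23.325 mg
L-histidine: 0.812 g/L × 0.075 L = 0.0609 g = 60.900 mg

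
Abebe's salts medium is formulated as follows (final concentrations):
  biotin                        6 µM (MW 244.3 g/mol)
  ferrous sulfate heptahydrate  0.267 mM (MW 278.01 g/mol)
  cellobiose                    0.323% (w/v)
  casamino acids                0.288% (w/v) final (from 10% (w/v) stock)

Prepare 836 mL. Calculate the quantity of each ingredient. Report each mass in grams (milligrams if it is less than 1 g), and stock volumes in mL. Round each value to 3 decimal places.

biotin 1.225 mg; ferrous sulfate heptahydrate 62.055 mg; cellobiose 2.700 g; casamino acids 24.077 mL

Target volume = 836 mL = 0.836 L.
biotin: 6 µmol/L × 244.3 g/mol × 0.836 L ÷ 1000 = 1.225 mg
ferrous sulfate heptahydrate: 0.267 mmol/L × 278.01 mg/mmol × 0.836 L = 62.055 mg
cellobiose: 0.323 g per 100 mL × 836 mL ÷ 100 = 2.700 g
casamino acids: dilute stock: 0.288% ÷ 10% × 836 mL = 24.077 mL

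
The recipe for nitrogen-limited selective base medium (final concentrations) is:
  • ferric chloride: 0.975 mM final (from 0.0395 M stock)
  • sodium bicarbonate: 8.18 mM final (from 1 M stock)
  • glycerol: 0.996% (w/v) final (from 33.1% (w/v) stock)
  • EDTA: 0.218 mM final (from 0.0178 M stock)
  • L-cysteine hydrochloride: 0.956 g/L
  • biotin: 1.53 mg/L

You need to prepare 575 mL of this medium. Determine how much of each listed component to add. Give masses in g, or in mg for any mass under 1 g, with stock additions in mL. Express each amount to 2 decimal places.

ferric chloride 14.19 mL; sodium bicarbonate 4.70 mL; glycerol 17.30 mL; EDTA 7.04 mL; L-cysteine hydrochloride 549.70 mg; biotin 0.88 mg

Scale factor relative to 1 L: 0.575.
ferric chloride: C1V1 = C2V2 → 0.975 mM × 575 mL ÷ 39.5 mM = 14.19 mL
sodium bicarbonate: dilute stock: 8.18 mM × 575 mL ÷ 1000 mM = 4.70 mL
glycerol: dilute stock: 0.996% ÷ 33.1% × 575 mL = 17.30 mL
EDTA: dilute stock: 0.218 mM × 575 mL ÷ 17.8 mM = 7.04 mL
L-cysteine hydrochloride: 0.956 g/L × 0.575 L = 0.5497 g = 549.70 mg
biotin: 1.53 mg/L × 0.575 L = 0.88 mg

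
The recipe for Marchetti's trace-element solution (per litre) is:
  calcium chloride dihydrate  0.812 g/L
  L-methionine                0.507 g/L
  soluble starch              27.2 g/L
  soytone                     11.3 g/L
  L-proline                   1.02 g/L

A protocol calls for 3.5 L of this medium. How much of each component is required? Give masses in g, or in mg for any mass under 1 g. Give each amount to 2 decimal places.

Scale factor relative to 1 L: 3.5.
calcium chloride dihydrate: 0.812 g/L × 3.5 L = 2.84 g
L-methionine: 0.507 g/L × 3.5 L = 1.77 g
soluble starch: 27.2 g/L × 3.5 L = 95.20 g
soytone: 11.3 g/L × 3.5 L = 39.55 g
L-proline: 1.02 g/L × 3.5 L = 3.57 g

calcium chloride dihydrate 2.84 g; L-methionine 1.77 g; soluble starch 95.20 g; soytone 39.55 g; L-proline 3.57 g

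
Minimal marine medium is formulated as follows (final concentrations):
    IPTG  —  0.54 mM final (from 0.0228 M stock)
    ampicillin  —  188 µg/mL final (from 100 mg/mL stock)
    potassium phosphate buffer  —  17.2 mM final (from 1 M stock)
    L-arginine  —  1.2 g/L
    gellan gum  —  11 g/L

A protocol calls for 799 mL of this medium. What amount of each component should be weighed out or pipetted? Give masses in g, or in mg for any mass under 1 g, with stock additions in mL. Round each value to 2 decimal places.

Working volume: 799 mL = 0.799 L.
IPTG: C1V1 = C2V2 → 0.54 mM × 799 mL ÷ 22.8 mM = 18.92 mL
ampicillin: dilute stock: 188 µg/mL × 799 mL ÷ 100000 µg/mL = 1.50 mL
potassium phosphate buffer: V = C2·V2/C1 = 17.2 mM × 799 mL ÷ 1000 mM = 13.74 mL
L-arginine: 1.2 g/L × 0.799 L = 0.9588 g = 958.80 mg
gellan gum: 11 g/L × 0.799 L = 8.79 g

IPTG 18.92 mL; ampicillin 1.50 mL; potassium phosphate buffer 13.74 mL; L-arginine 958.80 mg; gellan gum 8.79 g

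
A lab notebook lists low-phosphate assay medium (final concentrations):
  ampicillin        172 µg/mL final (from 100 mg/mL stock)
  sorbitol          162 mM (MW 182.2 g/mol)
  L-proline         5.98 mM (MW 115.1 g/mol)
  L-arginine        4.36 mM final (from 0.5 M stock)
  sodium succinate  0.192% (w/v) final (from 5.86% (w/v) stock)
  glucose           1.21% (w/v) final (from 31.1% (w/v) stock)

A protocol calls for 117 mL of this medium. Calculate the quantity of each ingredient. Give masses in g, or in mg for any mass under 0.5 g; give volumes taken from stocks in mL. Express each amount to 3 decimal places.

ampicillin 0.201 mL; sorbitol 3.453 g; L-proline 80.531 mg; L-arginine 1.020 mL; sodium succinate 3.833 mL; glucose 4.552 mL

Scale factor relative to 1 L: 0.117.
ampicillin: dilute stock: 172 µg/mL × 117 mL ÷ 100000 µg/mL = 0.201 mL
sorbitol: 162 mmol/L × 182.2 g/mol × 0.117 L ÷ 1000 = 3.453 g
L-proline: 5.98 mmol/L × 115.1 mg/mmol × 0.117 L = 80.531 mg
L-arginine: C1V1 = C2V2 → 4.36 mM × 117 mL ÷ 500 mM = 1.020 mL
sodium succinate: V = C2·V2/C1 = 0.192% ÷ 5.86% × 117 mL = 3.833 mL
glucose: dilute stock: 1.21% ÷ 31.1% × 117 mL = 4.552 mL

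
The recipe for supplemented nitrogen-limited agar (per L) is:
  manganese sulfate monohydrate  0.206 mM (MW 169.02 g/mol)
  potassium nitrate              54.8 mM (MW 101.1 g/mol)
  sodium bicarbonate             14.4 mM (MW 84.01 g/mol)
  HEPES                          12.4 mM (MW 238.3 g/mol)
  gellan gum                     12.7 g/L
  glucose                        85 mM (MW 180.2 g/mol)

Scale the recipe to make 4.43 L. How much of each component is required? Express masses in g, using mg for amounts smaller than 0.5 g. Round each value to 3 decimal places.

Working volume: 4.43 L.
manganese sulfate monohydrate: 0.206 mmol/L × 169.02 mg/mmol × 4.43 L = 154.244 mg
potassium nitrate: 54.8 mmol/L × 101.1 g/mol × 4.43 L ÷ 1000 = 24.543 g
sodium bicarbonate: 14.4 mmol/L × 84.01 g/mol × 4.43 L ÷ 1000 = 5.359 g
HEPES: 12.4 mmol/L × 238.3 g/mol × 4.43 L ÷ 1000 = 13.090 g
gellan gum: 12.7 g/L × 4.43 L = 56.261 g
glucose: 85 mmol/L × 180.2 g/mol × 4.43 L ÷ 1000 = 67.854 g

manganese sulfate monohydrate 154.244 mg; potassium nitrate 24.543 g; sodium bicarbonate 5.359 g; HEPES 13.090 g; gellan gum 56.261 g; glucose 67.854 g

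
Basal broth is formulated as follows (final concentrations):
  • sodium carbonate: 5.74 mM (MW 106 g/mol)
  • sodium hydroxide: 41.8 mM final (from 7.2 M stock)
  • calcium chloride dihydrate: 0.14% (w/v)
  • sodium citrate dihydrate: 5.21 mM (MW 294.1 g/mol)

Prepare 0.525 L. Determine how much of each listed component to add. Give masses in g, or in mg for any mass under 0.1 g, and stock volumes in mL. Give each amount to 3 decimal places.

Working volume: 0.525 L.
sodium carbonate: 5.74 mmol/L × 106 g/mol × 0.525 L ÷ 1000 = 0.319 g
sodium hydroxide: C1V1 = C2V2 → 41.8 mM × 525 mL ÷ 7200 mM = 3.048 mL
calcium chloride dihydrate: 0.14 g per 100 mL × 525 mL ÷ 100 = 0.735 g
sodium citrate dihydrate: 5.21 mmol/L × 294.1 g/mol × 0.525 L ÷ 1000 = 0.804 g

sodium carbonate 0.319 g; sodium hydroxide 3.048 mL; calcium chloride dihydrate 0.735 g; sodium citrate dihydrate 0.804 g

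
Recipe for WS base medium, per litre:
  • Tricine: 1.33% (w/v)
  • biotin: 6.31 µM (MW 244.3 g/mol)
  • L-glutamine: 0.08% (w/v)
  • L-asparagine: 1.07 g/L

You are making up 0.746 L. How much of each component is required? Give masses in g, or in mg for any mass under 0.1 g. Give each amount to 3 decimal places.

Scale factor relative to 1 L: 0.746.
Tricine: 1.33% w/v = 13.3 g/L → 13.3 × 0.746 L = 9.922 g
biotin: 6.31 µmol/L × 244.3 g/mol × 0.746 L ÷ 1000 = 1.150 mg
L-glutamine: 0.08 g per 100 mL × 746 mL ÷ 100 = 0.597 g
L-asparagine: 1.07 g/L × 0.746 L = 0.798 g

Tricine 9.922 g; biotin 1.150 mg; L-glutamine 0.597 g; L-asparagine 0.798 g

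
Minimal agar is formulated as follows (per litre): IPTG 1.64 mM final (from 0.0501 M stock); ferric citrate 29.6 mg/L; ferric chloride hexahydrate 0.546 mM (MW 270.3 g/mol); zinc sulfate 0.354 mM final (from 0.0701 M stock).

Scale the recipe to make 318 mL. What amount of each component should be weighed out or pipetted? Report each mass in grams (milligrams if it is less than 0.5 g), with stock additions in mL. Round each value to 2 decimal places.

IPTG 10.41 mL; ferric citrate 9.41 mg; ferric chloride hexahydrate 46.93 mg; zinc sulfate 1.61 mL

Working volume: 318 mL = 0.318 L.
IPTG: dilute stock: 1.64 mM × 318 mL ÷ 50.1 mM = 10.41 mL
ferric citrate: 29.6 mg/L × 0.318 L = 9.41 mg
ferric chloride hexahydrate: 0.546 mmol/L × 270.3 mg/mmol × 0.318 L = 46.93 mg
zinc sulfate: V = C2·V2/C1 = 0.354 mM × 318 mL ÷ 70.1 mM = 1.61 mL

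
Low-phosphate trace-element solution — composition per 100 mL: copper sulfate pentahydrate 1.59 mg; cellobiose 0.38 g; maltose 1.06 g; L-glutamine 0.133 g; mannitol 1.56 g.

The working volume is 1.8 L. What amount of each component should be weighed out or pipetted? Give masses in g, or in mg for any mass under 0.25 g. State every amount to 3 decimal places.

copper sulfate pentahydrate 28.620 mg; cellobiose 6.840 g; maltose 19.080 g; L-glutamine 2.394 g; mannitol 28.080 g

Scale factor = 1800 mL / 100 mL = 18.
copper sulfate pentahydrate: 1.59 mg × (1800 mL / 100 mL) = 28.620 mg
cellobiose: 0.38 g × (1800 mL / 100 mL) = 6.840 g
maltose: 1.06 g × (1800 mL / 100 mL) = 19.080 g
L-glutamine: 0.133 g × (1800 mL / 100 mL) = 2.394 g
mannitol: 1.56 g × (1800 mL / 100 mL) = 28.080 g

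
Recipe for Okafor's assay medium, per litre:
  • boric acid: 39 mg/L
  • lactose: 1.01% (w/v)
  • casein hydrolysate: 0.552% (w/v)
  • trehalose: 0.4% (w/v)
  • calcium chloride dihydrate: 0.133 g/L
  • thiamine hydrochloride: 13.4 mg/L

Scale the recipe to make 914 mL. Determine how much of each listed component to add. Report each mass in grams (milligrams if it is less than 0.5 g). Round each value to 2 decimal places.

Scale factor relative to 1 L: 0.914.
boric acid: 39 mg/L × 0.914 L = 35.65 mg
lactose: 1.01% w/v = 10.1 g/L → 10.1 × 0.914 L = 9.23 g
casein hydrolysate: 0.552% w/v = 5.52 g/L → 5.52 × 0.914 L = 5.05 g
trehalose: 0.4 g per 100 mL × 914 mL ÷ 100 = 3.66 g
calcium chloride dihydrate: 0.133 g/L × 0.914 L = 0.121562 g = 121.56 mg
thiamine hydrochloride: 13.4 mg/L × 0.914 L = 12.25 mg

boric acid 35.65 mg; lactose 9.23 g; casein hydrolysate 5.05 g; trehalose 3.66 g; calcium chloride dihydrate 121.56 mg; thiamine hydrochloride 12.25 mg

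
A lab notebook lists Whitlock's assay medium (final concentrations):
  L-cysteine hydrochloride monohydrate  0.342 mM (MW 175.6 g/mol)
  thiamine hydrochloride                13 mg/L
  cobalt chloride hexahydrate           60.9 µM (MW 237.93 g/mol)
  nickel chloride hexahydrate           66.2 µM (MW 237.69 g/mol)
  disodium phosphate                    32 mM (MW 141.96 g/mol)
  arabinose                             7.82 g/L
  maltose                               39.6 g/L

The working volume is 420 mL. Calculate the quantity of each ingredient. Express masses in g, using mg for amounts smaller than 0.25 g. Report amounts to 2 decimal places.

L-cysteine hydrochloride monohydrate 25.22 mg; thiamine hydrochloride 5.46 mg; cobalt chloride hexahydrate 6.09 mg; nickel chloride hexahydrate 6.61 mg; disodium phosphate 1.91 g; arabinose 3.28 g; maltose 16.63 g

Working volume: 420 mL = 0.42 L.
L-cysteine hydrochloride monohydrate: 0.342 mmol/L × 175.6 mg/mmol × 0.42 L = 25.22 mg
thiamine hydrochloride: 13 mg/L × 0.42 L = 5.46 mg
cobalt chloride hexahydrate: 60.9 µmol/L × 237.93 g/mol × 0.42 L ÷ 1000 = 6.09 mg
nickel chloride hexahydrate: 66.2 µmol/L × 237.69 g/mol × 0.42 L ÷ 1000 = 6.61 mg
disodium phosphate: 32 mmol/L × 141.96 g/mol × 0.42 L ÷ 1000 = 1.91 g
arabinose: 7.82 g/L × 0.42 L = 3.28 g
maltose: 39.6 g/L × 0.42 L = 16.63 g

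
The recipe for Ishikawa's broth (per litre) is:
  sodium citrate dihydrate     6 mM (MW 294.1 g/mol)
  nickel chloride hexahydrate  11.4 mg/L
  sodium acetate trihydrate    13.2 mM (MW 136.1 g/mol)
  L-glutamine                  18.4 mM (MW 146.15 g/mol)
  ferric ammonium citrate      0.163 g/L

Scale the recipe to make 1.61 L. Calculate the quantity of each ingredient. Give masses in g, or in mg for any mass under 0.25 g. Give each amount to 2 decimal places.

Working volume: 1.61 L.
sodium citrate dihydrate: 6 mmol/L × 294.1 g/mol × 1.61 L ÷ 1000 = 2.84 g
nickel chloride hexahydrate: 11.4 mg/L × 1.61 L = 18.35 mg
sodium acetate trihydrate: 13.2 mmol/L × 136.1 g/mol × 1.61 L ÷ 1000 = 2.89 g
L-glutamine: 18.4 mmol/L × 146.15 g/mol × 1.61 L ÷ 1000 = 4.33 g
ferric ammonium citrate: 0.163 g/L × 1.61 L = 0.26 g

sodium citrate dihydrate 2.84 g; nickel chloride hexahydrate 18.35 mg; sodium acetate trihydrate 2.89 g; L-glutamine 4.33 g; ferric ammonium citrate 0.26 g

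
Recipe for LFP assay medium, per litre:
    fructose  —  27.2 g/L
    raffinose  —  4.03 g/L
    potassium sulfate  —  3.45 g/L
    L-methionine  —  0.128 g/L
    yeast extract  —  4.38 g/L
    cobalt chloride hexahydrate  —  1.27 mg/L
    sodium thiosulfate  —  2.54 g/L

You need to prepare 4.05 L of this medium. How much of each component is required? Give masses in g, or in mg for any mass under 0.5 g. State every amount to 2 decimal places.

Scale factor relative to 1 L: 4.05.
fructose: 27.2 g/L × 4.05 L = 110.16 g
raffinose: 4.03 g/L × 4.05 L = 16.32 g
potassium sulfate: 3.45 g/L × 4.05 L = 13.97 g
L-methionine: 0.128 g/L × 4.05 L = 0.52 g
yeast extract: 4.38 g/L × 4.05 L = 17.74 g
cobalt chloride hexahydrate: 1.27 mg/L × 4.05 L = 5.14 mg
sodium thiosulfate: 2.54 g/L × 4.05 L = 10.29 g

fructose 110.16 g; raffinose 16.32 g; potassium sulfate 13.97 g; L-methionine 0.52 g; yeast extract 17.74 g; cobalt chloride hexahydrate 5.14 mg; sodium thiosulfate 10.29 g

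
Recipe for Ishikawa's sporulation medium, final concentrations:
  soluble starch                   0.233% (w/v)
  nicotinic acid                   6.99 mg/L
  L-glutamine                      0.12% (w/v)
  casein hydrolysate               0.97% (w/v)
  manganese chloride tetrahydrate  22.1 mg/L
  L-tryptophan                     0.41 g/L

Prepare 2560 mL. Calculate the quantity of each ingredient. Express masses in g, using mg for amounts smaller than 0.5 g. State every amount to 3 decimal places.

Target volume = 2560 mL = 2.56 L.
soluble starch: 0.233% w/v = 2.33 g/L → 2.33 × 2.56 L = 5.965 g
nicotinic acid: 6.99 mg/L × 2.56 L = 17.894 mg
L-glutamine: 0.12% w/v = 1.2 g/L → 1.2 × 2.56 L = 3.072 g
casein hydrolysate: 0.97 g per 100 mL × 2560 mL ÷ 100 = 24.832 g
manganese chloride tetrahydrate: 22.1 mg/L × 2.56 L = 56.576 mg
L-tryptophan: 0.41 g/L × 2.56 L = 1.050 g

soluble starch 5.965 g; nicotinic acid 17.894 mg; L-glutamine 3.072 g; casein hydrolysate 24.832 g; manganese chloride tetrahydrate 56.576 mg; L-tryptophan 1.050 g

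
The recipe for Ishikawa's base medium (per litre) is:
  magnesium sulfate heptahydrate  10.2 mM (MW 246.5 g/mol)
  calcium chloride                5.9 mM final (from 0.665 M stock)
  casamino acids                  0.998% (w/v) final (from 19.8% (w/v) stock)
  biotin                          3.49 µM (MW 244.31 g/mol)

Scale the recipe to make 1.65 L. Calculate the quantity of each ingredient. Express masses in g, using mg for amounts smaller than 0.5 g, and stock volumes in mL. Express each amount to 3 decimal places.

Scale factor relative to 1 L: 1.65.
magnesium sulfate heptahydrate: 10.2 mmol/L × 246.5 g/mol × 1.65 L ÷ 1000 = 4.149 g
calcium chloride: dilute stock: 5.9 mM × 1650 mL ÷ 665 mM = 14.639 mL
casamino acids: dilute stock: 0.998% ÷ 19.8% × 1650 mL = 83.167 mL
biotin: 3.49 µmol/L × 244.31 g/mol × 1.65 L ÷ 1000 = 1.407 mg

magnesium sulfate heptahydrate 4.149 g; calcium chloride 14.639 mL; casamino acids 83.167 mL; biotin 1.407 mg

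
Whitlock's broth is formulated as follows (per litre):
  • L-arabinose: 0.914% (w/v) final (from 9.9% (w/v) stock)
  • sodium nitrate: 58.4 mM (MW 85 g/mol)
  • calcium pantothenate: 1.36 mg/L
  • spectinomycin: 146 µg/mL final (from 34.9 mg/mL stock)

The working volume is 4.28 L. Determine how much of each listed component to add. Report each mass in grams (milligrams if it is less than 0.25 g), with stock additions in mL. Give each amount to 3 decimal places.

Working volume: 4.28 L.
L-arabinose: dilute stock: 0.914% ÷ 9.9% × 4280 mL = 395.143 mL
sodium nitrate: 58.4 mmol/L × 85 g/mol × 4.28 L ÷ 1000 = 21.246 g
calcium pantothenate: 1.36 mg/L × 4.28 L = 5.821 mg
spectinomycin: dilute stock: 146 µg/mL × 4280 mL ÷ 34900 µg/mL = 17.905 mL

L-arabinose 395.143 mL; sodium nitrate 21.246 g; calcium pantothenate 5.821 mg; spectinomycin 17.905 mL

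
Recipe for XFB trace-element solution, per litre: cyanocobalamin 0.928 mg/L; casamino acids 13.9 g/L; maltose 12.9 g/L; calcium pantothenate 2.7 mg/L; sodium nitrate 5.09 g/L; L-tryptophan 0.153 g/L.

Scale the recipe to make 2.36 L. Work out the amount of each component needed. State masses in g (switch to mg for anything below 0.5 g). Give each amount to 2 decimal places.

Working volume: 2.36 L.
cyanocobalamin: 0.928 mg/L × 2.36 L = 2.19 mg
casamino acids: 13.9 g/L × 2.36 L = 32.80 g
maltose: 12.9 g/L × 2.36 L = 30.44 g
calcium pantothenate: 2.7 mg/L × 2.36 L = 6.37 mg
sodium nitrate: 5.09 g/L × 2.36 L = 12.01 g
L-tryptophan: 0.153 g/L × 2.36 L = 0.36108 g = 361.08 mg

cyanocobalamin 2.19 mg; casamino acids 32.80 g; maltose 30.44 g; calcium pantothenate 6.37 mg; sodium nitrate 12.01 g; L-tryptophan 361.08 mg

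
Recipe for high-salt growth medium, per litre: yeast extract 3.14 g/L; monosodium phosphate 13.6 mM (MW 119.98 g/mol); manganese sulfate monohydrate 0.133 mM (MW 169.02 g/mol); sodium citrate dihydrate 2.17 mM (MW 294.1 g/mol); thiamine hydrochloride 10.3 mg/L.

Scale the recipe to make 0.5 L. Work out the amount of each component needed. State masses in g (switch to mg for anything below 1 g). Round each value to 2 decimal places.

yeast extract 1.57 g; monosodium phosphate 815.86 mg; manganese sulfate monohydrate 11.24 mg; sodium citrate dihydrate 319.10 mg; thiamine hydrochloride 5.15 mg

Scale factor relative to 1 L: 0.5.
yeast extract: 3.14 g/L × 0.5 L = 1.57 g
monosodium phosphate: 13.6 mmol/L × 119.98 mg/mmol × 0.5 L = 815.86 mg
manganese sulfate monohydrate: 0.133 mmol/L × 169.02 mg/mmol × 0.5 L = 11.24 mg
sodium citrate dihydrate: 2.17 mmol/L × 294.1 mg/mmol × 0.5 L = 319.10 mg
thiamine hydrochloride: 10.3 mg/L × 0.5 L = 5.15 mg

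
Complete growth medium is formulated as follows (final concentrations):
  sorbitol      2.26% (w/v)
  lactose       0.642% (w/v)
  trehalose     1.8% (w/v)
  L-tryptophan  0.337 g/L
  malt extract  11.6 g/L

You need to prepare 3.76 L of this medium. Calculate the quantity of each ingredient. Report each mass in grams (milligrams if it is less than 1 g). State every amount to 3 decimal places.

Working volume: 3.76 L.
sorbitol: 2.26% w/v = 22.6 g/L → 22.6 × 3.76 L = 84.976 g
lactose: 0.642 g per 100 mL × 3760 mL ÷ 100 = 24.139 g
trehalose: 1.8 g per 100 mL × 3760 mL ÷ 100 = 67.680 g
L-tryptophan: 0.337 g/L × 3.76 L = 1.267 g
malt extract: 11.6 g/L × 3.76 L = 43.616 g

sorbitol 84.976 g; lactose 24.139 g; trehalose 67.680 g; L-tryptophan 1.267 g; malt extract 43.616 g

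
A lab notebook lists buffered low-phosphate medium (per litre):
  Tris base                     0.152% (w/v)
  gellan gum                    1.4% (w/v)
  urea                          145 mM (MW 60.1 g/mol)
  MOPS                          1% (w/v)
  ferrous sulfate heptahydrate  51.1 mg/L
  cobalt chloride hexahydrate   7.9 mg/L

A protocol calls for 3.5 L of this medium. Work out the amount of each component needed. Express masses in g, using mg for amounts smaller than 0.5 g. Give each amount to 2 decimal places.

Tris base 5.32 g; gellan gum 49.00 g; urea 30.50 g; MOPS 35.00 g; ferrous sulfate heptahydrate 178.85 mg; cobalt chloride hexahydrate 27.65 mg

Scale factor relative to 1 L: 3.5.
Tris base: 0.152 g per 100 mL × 3500 mL ÷ 100 = 5.32 g
gellan gum: 1.4 g per 100 mL × 3500 mL ÷ 100 = 49.00 g
urea: 145 mmol/L × 60.1 g/mol × 3.5 L ÷ 1000 = 30.50 g
MOPS: 1% w/v = 10 g/L → 10 × 3.5 L = 35.00 g
ferrous sulfate heptahydrate: 51.1 mg/L × 3.5 L = 178.85 mg
cobalt chloride hexahydrate: 7.9 mg/L × 3.5 L = 27.65 mg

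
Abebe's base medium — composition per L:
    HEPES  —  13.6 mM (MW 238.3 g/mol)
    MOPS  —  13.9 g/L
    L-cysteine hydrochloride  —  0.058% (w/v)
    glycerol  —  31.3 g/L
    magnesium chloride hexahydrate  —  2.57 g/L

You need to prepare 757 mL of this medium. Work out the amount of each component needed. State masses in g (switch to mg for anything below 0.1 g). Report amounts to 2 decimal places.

Scale factor relative to 1 L: 0.757.
HEPES: 13.6 mmol/L × 238.3 g/mol × 0.757 L ÷ 1000 = 2.45 g
MOPS: 13.9 g/L × 0.757 L = 10.52 g
L-cysteine hydrochloride: 0.058 g per 100 mL × 757 mL ÷ 100 = 0.44 g
glycerol: 31.3 g/L × 0.757 L = 23.69 g
magnesium chloride hexahydrate: 2.57 g/L × 0.757 L = 1.95 g

HEPES 2.45 g; MOPS 10.52 g; L-cysteine hydrochloride 0.44 g; glycerol 23.69 g; magnesium chloride hexahydrate 1.95 g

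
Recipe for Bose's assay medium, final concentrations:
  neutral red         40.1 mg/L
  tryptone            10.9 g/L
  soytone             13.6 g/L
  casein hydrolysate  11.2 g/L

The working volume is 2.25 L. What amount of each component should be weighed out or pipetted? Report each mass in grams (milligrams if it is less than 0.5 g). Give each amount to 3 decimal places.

neutral red 90.225 mg; tryptone 24.525 g; soytone 30.600 g; casein hydrolysate 25.200 g

Working volume: 2.25 L.
neutral red: 40.1 mg/L × 2.25 L = 90.225 mg
tryptone: 10.9 g/L × 2.25 L = 24.525 g
soytone: 13.6 g/L × 2.25 L = 30.600 g
casein hydrolysate: 11.2 g/L × 2.25 L = 25.200 g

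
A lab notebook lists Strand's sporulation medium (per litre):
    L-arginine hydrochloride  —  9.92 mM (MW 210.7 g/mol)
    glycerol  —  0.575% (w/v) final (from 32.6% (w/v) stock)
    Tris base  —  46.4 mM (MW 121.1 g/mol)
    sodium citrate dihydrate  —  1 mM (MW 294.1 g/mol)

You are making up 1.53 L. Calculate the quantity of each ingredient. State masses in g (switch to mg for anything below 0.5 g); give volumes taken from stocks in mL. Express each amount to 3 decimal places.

Working volume: 1.53 L.
L-arginine hydrochloride: 9.92 mmol/L × 210.7 g/mol × 1.53 L ÷ 1000 = 3.198 g
glycerol: V = C2·V2/C1 = 0.575% ÷ 32.6% × 1530 mL = 26.986 mL
Tris base: 46.4 mmol/L × 121.1 g/mol × 1.53 L ÷ 1000 = 8.597 g
sodium citrate dihydrate: 1 mmol/L × 294.1 mg/mmol × 1.53 L = 449.973 mg

L-arginine hydrochloride 3.198 g; glycerol 26.986 mL; Tris base 8.597 g; sodium citrate dihydrate 449.973 mg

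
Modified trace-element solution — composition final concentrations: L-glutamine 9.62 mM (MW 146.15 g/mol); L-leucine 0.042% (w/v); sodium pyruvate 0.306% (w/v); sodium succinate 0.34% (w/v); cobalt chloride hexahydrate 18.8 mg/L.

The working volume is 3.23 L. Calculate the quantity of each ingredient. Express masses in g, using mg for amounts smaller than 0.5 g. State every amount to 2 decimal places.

L-glutamine 4.54 g; L-leucine 1.36 g; sodium pyruvate 9.88 g; sodium succinate 10.98 g; cobalt chloride hexahydrate 60.72 mg

Scale factor relative to 1 L: 3.23.
L-glutamine: 9.62 mmol/L × 146.15 g/mol × 3.23 L ÷ 1000 = 4.54 g
L-leucine: 0.042 g per 100 mL × 3230 mL ÷ 100 = 1.36 g
sodium pyruvate: 0.306 g per 100 mL × 3230 mL ÷ 100 = 9.88 g
sodium succinate: 0.34 g per 100 mL × 3230 mL ÷ 100 = 10.98 g
cobalt chloride hexahydrate: 18.8 mg/L × 3.23 L = 60.72 mg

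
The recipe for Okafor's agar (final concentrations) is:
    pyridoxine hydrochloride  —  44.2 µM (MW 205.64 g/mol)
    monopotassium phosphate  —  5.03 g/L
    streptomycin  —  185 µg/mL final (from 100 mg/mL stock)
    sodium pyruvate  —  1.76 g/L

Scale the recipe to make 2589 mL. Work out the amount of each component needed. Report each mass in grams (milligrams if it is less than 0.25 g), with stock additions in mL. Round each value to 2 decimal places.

Scale factor relative to 1 L: 2.589.
pyridoxine hydrochloride: 44.2 µmol/L × 205.64 g/mol × 2.589 L ÷ 1000 = 23.53 mg
monopotassium phosphate: 5.03 g/L × 2.589 L = 13.02 g
streptomycin: V = C2·V2/C1 = 185 µg/mL × 2589 mL ÷ 100000 µg/mL = 4.79 mL
sodium pyruvate: 1.76 g/L × 2.589 L = 4.56 g

pyridoxine hydrochloride 23.53 mg; monopotassium phosphate 13.02 g; streptomycin 4.79 mL; sodium pyruvate 4.56 g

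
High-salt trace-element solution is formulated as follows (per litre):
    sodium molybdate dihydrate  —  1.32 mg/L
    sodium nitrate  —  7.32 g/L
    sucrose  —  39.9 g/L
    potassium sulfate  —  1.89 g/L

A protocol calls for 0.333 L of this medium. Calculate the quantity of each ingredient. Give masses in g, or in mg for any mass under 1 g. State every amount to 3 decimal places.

sodium molybdate dihydrate 0.440 mg; sodium nitrate 2.438 g; sucrose 13.287 g; potassium sulfate 629.370 mg

Scale factor relative to 1 L: 0.333.
sodium molybdate dihydrate: 1.32 mg/L × 0.333 L = 0.440 mg
sodium nitrate: 7.32 g/L × 0.333 L = 2.438 g
sucrose: 39.9 g/L × 0.333 L = 13.287 g
potassium sulfate: 1.89 g/L × 0.333 L = 0.62937 g = 629.370 mg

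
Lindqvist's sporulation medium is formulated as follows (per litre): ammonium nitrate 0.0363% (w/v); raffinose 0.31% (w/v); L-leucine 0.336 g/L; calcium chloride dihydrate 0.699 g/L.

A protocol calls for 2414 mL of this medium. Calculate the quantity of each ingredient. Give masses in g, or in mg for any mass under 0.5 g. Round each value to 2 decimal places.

Scale factor relative to 1 L: 2.414.
ammonium nitrate: 0.0363 g per 100 mL × 2414 mL ÷ 100 = 0.88 g
raffinose: 0.31% w/v = 3.1 g/L → 3.1 × 2.414 L = 7.48 g
L-leucine: 0.336 g/L × 2.414 L = 0.81 g
calcium chloride dihydrate: 0.699 g/L × 2.414 L = 1.69 g

ammonium nitrate 0.88 g; raffinose 7.48 g; L-leucine 0.81 g; calcium chloride dihydrate 1.69 g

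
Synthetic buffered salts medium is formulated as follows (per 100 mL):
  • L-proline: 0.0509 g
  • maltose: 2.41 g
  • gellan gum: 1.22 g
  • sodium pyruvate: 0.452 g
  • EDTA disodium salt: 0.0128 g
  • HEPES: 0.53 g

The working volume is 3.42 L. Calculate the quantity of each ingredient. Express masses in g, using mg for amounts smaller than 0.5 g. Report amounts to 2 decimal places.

Scale factor = 3420 mL / 100 mL = 34.2.
L-proline: 0.0509 g × (3420 mL / 100 mL) = 1.74 g
maltose: 2.41 g × (3420 mL / 100 mL) = 82.42 g
gellan gum: 1.22 g × (3420 mL / 100 mL) = 41.72 g
sodium pyruvate: 0.452 g × (3420 mL / 100 mL) = 15.46 g
EDTA disodium salt: 0.0128 g × (3420 mL / 100 mL) = 0.43776 g = 437.76 mg
HEPES: 0.53 g × (3420 mL / 100 mL) = 18.13 g

L-proline 1.74 g; maltose 82.42 g; gellan gum 41.72 g; sodium pyruvate 15.46 g; EDTA disodium salt 437.76 mg; HEPES 18.13 g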